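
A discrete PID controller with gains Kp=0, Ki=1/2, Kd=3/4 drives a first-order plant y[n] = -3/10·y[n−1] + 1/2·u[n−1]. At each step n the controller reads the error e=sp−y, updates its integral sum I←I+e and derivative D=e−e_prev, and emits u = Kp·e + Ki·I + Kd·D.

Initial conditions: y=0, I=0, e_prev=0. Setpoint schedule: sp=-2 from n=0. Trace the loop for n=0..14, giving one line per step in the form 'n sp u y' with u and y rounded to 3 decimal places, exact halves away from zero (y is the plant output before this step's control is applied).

0 -2 -2.500 0.000
1 -2 -0.438 -1.250
2 -2 -3.508 0.156
3 -2 -1.085 -1.801
4 -2 -4.901 -0.002
5 -2 -1.491 -2.450
6 -2 -6.151 -0.011
7 -2 -1.489 -3.072
8 -2 -7.311 0.177
9 -2 -1.106 -3.708
10 -2 -8.500 0.560
11 -2 -0.357 -4.418
12 -2 -9.838 1.147
13 -2 0.775 -5.263
14 -2 -11.437 1.966

(exact arithmetic carried between steps; '≈' marks a value shown rounded to 6 d.p. or computed from one; I and e_prev carry over from the previous line; the table rounds u and y to 3 d.p., halves away from zero)
n=0: y=0, sp=-2, e=sp−y=-2; I=-2, D=e−e_prev=-2; u=0·(-2)+1/2·(-2)+3/4·(-2)=-2.5; next y=-3/10·0+1/2·(-2.5)=-1.25
n=1: y=-1.25, sp=-2, e=sp−y=-0.75; I=-2.75, D=e−e_prev=1.25; u=0·(-0.75)+1/2·(-2.75)+3/4·1.25=-0.4375; next y=-3/10·(-1.25)+1/2·(-0.4375)=0.15625
n=2: y=0.15625, sp=-2, e=sp−y=-2.15625; I=-4.90625, D=e−e_prev=-1.40625; u=0·(-2.15625)+1/2·(-4.90625)+3/4·(-1.40625)≈-3.507813; next y=-3/10·0.15625+1/2·(-3.507813)≈-1.800781
n=3: y≈-1.800781, sp=-2, e=sp−y≈-0.199219; I≈-5.105469, D=e−e_prev≈1.957031; u=0·(-0.199219)+1/2·(-5.105469)+3/4·1.957031≈-1.084961; next y=-3/10·(-1.800781)+1/2·(-1.084961)≈-0.002246
n=4: y≈-0.002246, sp=-2, e=sp−y≈-1.997754; I≈-7.103223, D=e−e_prev≈-1.798535; u=0·(-1.997754)+1/2·(-7.103223)+3/4·(-1.798535)≈-4.900513; next y=-3/10·(-0.002246)+1/2·(-4.900513)≈-2.449583
n=5: y≈-2.449583, sp=-2, e=sp−y≈0.449583; I≈-6.653640, D=e−e_prev≈2.447336; u=0·0.449583+1/2·(-6.653640)+3/4·2.447336≈-1.491318; next y=-3/10·(-2.449583)+1/2·(-1.491318)≈-0.010784
n=6: y≈-0.010784, sp=-2, e=sp−y≈-1.989216; I≈-8.642856, D=e−e_prev≈-2.438798; u=0·(-1.989216)+1/2·(-8.642856)+3/4·(-2.438798)≈-6.150527; next y=-3/10·(-0.010784)+1/2·(-6.150527)≈-3.072028
n=7: y≈-3.072028, sp=-2, e=sp−y≈1.072028; I≈-7.570828, D=e−e_prev≈3.061244; u=0·1.072028+1/2·(-7.570828)+3/4·3.061244≈-1.489481; next y=-3/10·(-3.072028)+1/2·(-1.489481)≈0.176868
n=8: y≈0.176868, sp=-2, e=sp−y≈-2.176868; I≈-9.747696, D=e−e_prev≈-3.248896; u=0·(-2.176868)+1/2·(-9.747696)+3/4·(-3.248896)≈-7.310520; next y=-3/10·0.176868+1/2·(-7.310520)≈-3.708320
n=9: y≈-3.708320, sp=-2, e=sp−y≈1.708320; I≈-8.039375, D=e−e_prev≈3.885188; u=0·1.708320+1/2·(-8.039375)+3/4·3.885188≈-1.105796; next y=-3/10·(-3.708320)+1/2·(-1.105796)≈0.559598
n=10: y≈0.559598, sp=-2, e=sp−y≈-2.559598; I≈-10.598973, D=e−e_prev≈-4.267918; u=0·(-2.559598)+1/2·(-10.598973)+3/4·(-4.267918)≈-8.500425; next y=-3/10·0.559598+1/2·(-8.500425)≈-4.418092
n=11: y≈-4.418092, sp=-2, e=sp−y≈2.418092; I≈-8.180881, D=e−e_prev≈4.977690; u=0·2.418092+1/2·(-8.180881)+3/4·4.977690≈-0.357173; next y=-3/10·(-4.418092)+1/2·(-0.357173)≈1.146841
n=12: y≈1.146841, sp=-2, e=sp−y≈-3.146841; I≈-11.327722, D=e−e_prev≈-5.564933; u=0·(-3.146841)+1/2·(-11.327722)+3/4·(-5.564933)≈-9.837561; next y=-3/10·1.146841+1/2·(-9.837561)≈-5.262833
n=13: y≈-5.262833, sp=-2, e=sp−y≈3.262833; I≈-8.064889, D=e−e_prev≈6.409674; u=0·3.262833+1/2·(-8.064889)+3/4·6.409674≈0.774811; next y=-3/10·(-5.262833)+1/2·0.774811≈1.966255
n=14: y≈1.966255, sp=-2, e=sp−y≈-3.966255; I≈-12.031145, D=e−e_prev≈-7.229088; u=0·(-3.966255)+1/2·(-12.031145)+3/4·(-7.229088)≈-11.437388; next y=-3/10·1.966255+1/2·(-11.437388)≈-6.308571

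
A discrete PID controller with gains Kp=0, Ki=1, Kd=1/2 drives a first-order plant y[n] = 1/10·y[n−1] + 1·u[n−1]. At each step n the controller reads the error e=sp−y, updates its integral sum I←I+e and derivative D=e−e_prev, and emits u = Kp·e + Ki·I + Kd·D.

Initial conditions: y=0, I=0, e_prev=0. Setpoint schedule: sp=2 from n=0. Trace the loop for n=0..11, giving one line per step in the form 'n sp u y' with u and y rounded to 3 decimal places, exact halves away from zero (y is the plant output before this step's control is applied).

(exact arithmetic carried between steps; '≈' marks a value shown rounded to 6 d.p. or computed from one; I and e_prev carry over from the previous line; the table rounds u and y to 3 d.p., halves away from zero)
n=0: y=0, sp=2, e=sp−y=2; I=2, D=e−e_prev=2; u=0·2+1·2+1/2·2=3; next y=1/10·0+1·3=3
n=1: y=3, sp=2, e=sp−y=-1; I=1, D=e−e_prev=-3; u=0·(-1)+1·1+1/2·(-3)=-0.5; next y=1/10·3+1·(-0.5)=-0.2
n=2: y=-0.2, sp=2, e=sp−y=2.2; I=3.2, D=e−e_prev=3.2; u=0·2.2+1·3.2+1/2·3.2=4.8; next y=1/10·(-0.2)+1·4.8=4.78
n=3: y=4.78, sp=2, e=sp−y=-2.78; I=0.42, D=e−e_prev=-4.98; u=0·(-2.78)+1·0.42+1/2·(-4.98)=-2.07; next y=1/10·4.78+1·(-2.07)=-1.592
n=4: y=-1.592, sp=2, e=sp−y=3.592; I=4.012, D=e−e_prev=6.372; u=0·3.592+1·4.012+1/2·6.372=7.198; next y=1/10·(-1.592)+1·7.198=7.0388
n=5: y=7.0388, sp=2, e=sp−y=-5.0388; I=-1.0268, D=e−e_prev=-8.6308; u=0·(-5.0388)+1·(-1.0268)+1/2·(-8.6308)=-5.3422; next y=1/10·7.0388+1·(-5.3422)=-4.63832
n=6: y=-4.63832, sp=2, e=sp−y=6.63832; I=5.61152, D=e−e_prev=11.67712; u=0·6.63832+1·5.61152+1/2·11.67712=11.45008; next y=1/10·(-4.63832)+1·11.45008=10.986248
n=7: y=10.986248, sp=2, e=sp−y=-8.986248; I=-3.374728, D=e−e_prev=-15.624568; u=0·(-8.986248)+1·(-3.374728)+1/2·(-15.624568)=-11.187012; next y=1/10·10.986248+1·(-11.187012)≈-10.088387
n=8: y≈-10.088387, sp=2, e=sp−y≈12.088387; I≈8.713659, D=e−e_prev≈21.074635; u=0·12.088387+1·8.713659+1/2·21.074635≈19.250977; next y=1/10·(-10.088387)+1·19.250977≈18.242138
n=9: y≈18.242138, sp=2, e=sp−y≈-16.242138; I≈-7.528479, D=e−e_prev≈-28.330525; u=0·(-16.242138)+1·(-7.528479)+1/2·(-28.330525)≈-21.693742; next y=1/10·18.242138+1·(-21.693742)≈-19.869528
n=10: y≈-19.869528, sp=2, e=sp−y≈21.869528; I≈14.341049, D=e−e_prev≈38.111666; u=0·21.869528+1·14.341049+1/2·38.111666≈33.396882; next y=1/10·(-19.869528)+1·33.396882≈31.409929
n=11: y≈31.409929, sp=2, e=sp−y≈-29.409929; I≈-15.068880, D=e−e_prev≈-51.279457; u=0·(-29.409929)+1·(-15.068880)+1/2·(-51.279457)≈-40.708608; next y=1/10·31.409929+1·(-40.708608)≈-37.567616

0 2 3.000 0.000
1 2 -0.500 3.000
2 2 4.800 -0.200
3 2 -2.070 4.780
4 2 7.198 -1.592
5 2 -5.342 7.039
6 2 11.450 -4.638
7 2 -11.187 10.986
8 2 19.251 -10.088
9 2 -21.694 18.242
10 2 33.397 -19.870
11 2 -40.709 31.410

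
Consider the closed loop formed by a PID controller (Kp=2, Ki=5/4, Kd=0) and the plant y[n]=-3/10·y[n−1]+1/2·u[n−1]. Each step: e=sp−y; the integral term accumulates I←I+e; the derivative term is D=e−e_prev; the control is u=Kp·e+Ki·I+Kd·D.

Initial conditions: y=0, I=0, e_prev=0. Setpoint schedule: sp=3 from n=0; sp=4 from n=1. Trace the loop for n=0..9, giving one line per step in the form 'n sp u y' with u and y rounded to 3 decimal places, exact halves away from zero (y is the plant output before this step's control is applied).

(exact arithmetic carried between steps; '≈' marks a value shown rounded to 6 d.p. or computed from one; I and e_prev carry over from the previous line; the table rounds u and y to 3 d.p., halves away from zero)
n=0: y=0, sp=3, e=sp−y=3; I=3, D=e−e_prev=3; u=2·3+5/4·3+0·3=9.75; next y=-3/10·0+1/2·9.75=4.875
n=1: y=4.875, sp=4, e=sp−y=-0.875; I=2.125, D=e−e_prev=-3.875; u=2·(-0.875)+5/4·2.125+0·(-3.875)=0.90625; next y=-3/10·4.875+1/2·0.90625=-1.009375
n=2: y=-1.009375, sp=4, e=sp−y=5.009375; I=7.134375, D=e−e_prev=5.884375; u=2·5.009375+5/4·7.134375+0·5.884375≈18.936719; next y=-3/10·(-1.009375)+1/2·18.936719≈9.771172
n=3: y≈9.771172, sp=4, e=sp−y≈-5.771172; I≈1.363203, D=e−e_prev≈-10.780547; u=2·(-5.771172)+5/4·1.363203+0·(-10.780547)≈-9.838340; next y=-3/10·9.771172+1/2·(-9.838340)≈-7.850521
n=4: y≈-7.850521, sp=4, e=sp−y≈11.850521; I≈13.213725, D=e−e_prev≈17.621693; u=2·11.850521+5/4·13.213725+0·17.621693≈40.218199; next y=-3/10·(-7.850521)+1/2·40.218199≈22.464256
n=5: y≈22.464256, sp=4, e=sp−y≈-18.464256; I≈-5.250531, D=e−e_prev≈-30.314777; u=2·(-18.464256)+5/4·(-5.250531)+0·(-30.314777)≈-43.491676; next y=-3/10·22.464256+1/2·(-43.491676)≈-28.485115
n=6: y≈-28.485115, sp=4, e=sp−y≈32.485115; I≈27.234583, D=e−e_prev≈50.949370; u=2·32.485115+5/4·27.234583+0·50.949370≈99.013458; next y=-3/10·(-28.485115)+1/2·99.013458≈58.052264
n=7: y≈58.052264, sp=4, e=sp−y≈-54.052264; I≈-26.817680, D=e−e_prev≈-86.537378; u=2·(-54.052264)+5/4·(-26.817680)+0·(-86.537378)≈-141.626627; next y=-3/10·58.052264+1/2·(-141.626627)≈-88.228993
n=8: y≈-88.228993, sp=4, e=sp−y≈92.228993; I≈65.411313, D=e−e_prev≈146.281256; u=2·92.228993+5/4·65.411313+0·146.281256≈266.222126; next y=-3/10·(-88.228993)+1/2·266.222126≈159.579761
n=9: y≈159.579761, sp=4, e=sp−y≈-155.579761; I≈-90.168448, D=e−e_prev≈-247.808753; u=2·(-155.579761)+5/4·(-90.168448)+0·(-247.808753)≈-423.870082; next y=-3/10·159.579761+1/2·(-423.870082)≈-259.808969

0 3 9.750 0.000
1 4 0.906 4.875
2 4 18.937 -1.009
3 4 -9.838 9.771
4 4 40.218 -7.851
5 4 -43.492 22.464
6 4 99.013 -28.485
7 4 -141.627 58.052
8 4 266.222 -88.229
9 4 -423.870 159.580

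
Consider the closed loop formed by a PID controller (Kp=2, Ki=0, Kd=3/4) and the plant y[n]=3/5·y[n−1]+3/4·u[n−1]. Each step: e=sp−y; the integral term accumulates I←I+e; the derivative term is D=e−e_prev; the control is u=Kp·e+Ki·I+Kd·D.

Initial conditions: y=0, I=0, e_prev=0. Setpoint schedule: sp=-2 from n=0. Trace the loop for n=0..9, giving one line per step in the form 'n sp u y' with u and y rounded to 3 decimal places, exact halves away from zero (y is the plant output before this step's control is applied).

(exact arithmetic carried between steps; '≈' marks a value shown rounded to 6 d.p. or computed from one; I and e_prev carry over from the previous line; the table rounds u and y to 3 d.p., halves away from zero)
n=0: y=0, sp=-2, e=sp−y=-2; I=-2, D=e−e_prev=-2; u=2·(-2)+0·(-2)+3/4·(-2)=-5.5; next y=3/5·0+3/4·(-5.5)=-4.125
n=1: y=-4.125, sp=-2, e=sp−y=2.125; I=0.125, D=e−e_prev=4.125; u=2·2.125+0·0.125+3/4·4.125=7.34375; next y=3/5·(-4.125)+3/4·7.34375≈3.032813
n=2: y≈3.032813, sp=-2, e=sp−y≈-5.032813; I≈-4.907813, D=e−e_prev≈-7.157813; u=2·(-5.032813)+0·(-4.907813)+3/4·(-7.157813)≈-15.433984; next y=3/5·3.032813+3/4·(-15.433984)≈-9.755801
n=3: y≈-9.755801, sp=-2, e=sp−y≈7.755801; I≈2.847988, D=e−e_prev≈12.788613; u=2·7.755801+0·2.847988+3/4·12.788613≈25.103062; next y=3/5·(-9.755801)+3/4·25.103062≈12.973816
n=4: y≈12.973816, sp=-2, e=sp−y≈-14.973816; I≈-12.125827, D=e−e_prev≈-22.729616; u=2·(-14.973816)+0·(-12.125827)+3/4·(-22.729616)≈-46.994844; next y=3/5·12.973816+3/4·(-46.994844)≈-27.461843
n=5: y≈-27.461843, sp=-2, e=sp−y≈25.461843; I≈13.336016, D=e−e_prev≈40.435659; u=2·25.461843+0·13.336016+3/4·40.435659≈81.250431; next y=3/5·(-27.461843)+3/4·81.250431≈44.460717
n=6: y≈44.460717, sp=-2, e=sp−y≈-46.460717; I≈-33.124701, D=e−e_prev≈-71.922561; u=2·(-46.460717)+0·(-33.124701)+3/4·(-71.922561)≈-146.863355; next y=3/5·44.460717+3/4·(-146.863355)≈-83.471086
n=7: y≈-83.471086, sp=-2, e=sp−y≈81.471086; I≈48.346385, D=e−e_prev≈127.931803; u=2·81.471086+0·48.346385+3/4·127.931803≈258.891024; next y=3/5·(-83.471086)+3/4·258.891024≈144.085616
n=8: y≈144.085616, sp=-2, e=sp−y≈-146.085616; I≈-97.739232, D=e−e_prev≈-227.556702; u=2·(-146.085616)+0·(-97.739232)+3/4·(-227.556702)≈-462.838760; next y=3/5·144.085616+3/4·(-462.838760)≈-260.677700
n=9: y≈-260.677700, sp=-2, e=sp−y≈258.677700; I≈160.938468, D=e−e_prev≈404.763316; u=2·258.677700+0·160.938468+3/4·404.763316≈820.927887; next y=3/5·(-260.677700)+3/4·820.927887≈459.289295

0 -2 -5.500 0.000
1 -2 7.344 -4.125
2 -2 -15.434 3.033
3 -2 25.103 -9.756
4 -2 -46.995 12.974
5 -2 81.250 -27.462
6 -2 -146.863 44.461
7 -2 258.891 -83.471
8 -2 -462.839 144.086
9 -2 820.928 -260.678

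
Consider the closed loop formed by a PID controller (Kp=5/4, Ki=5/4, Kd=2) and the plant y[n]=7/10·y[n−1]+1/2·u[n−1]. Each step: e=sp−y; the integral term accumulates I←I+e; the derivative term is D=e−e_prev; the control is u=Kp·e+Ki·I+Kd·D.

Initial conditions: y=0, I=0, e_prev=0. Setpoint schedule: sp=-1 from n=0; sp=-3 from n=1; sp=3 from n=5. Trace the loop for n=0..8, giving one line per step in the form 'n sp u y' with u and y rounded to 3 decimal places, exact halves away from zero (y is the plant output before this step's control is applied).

0 -1 -4.500 0.000
1 -3 -2.625 -2.250
2 -3 -1.194 -2.888
3 -3 -3.822 -2.618
4 -3 1.304 -3.743
5 3 18.995 -1.968
6 3 -28.641 8.120
7 3 60.539 -8.637
8 3 -106.300 24.224

(exact arithmetic carried between steps; '≈' marks a value shown rounded to 6 d.p. or computed from one; I and e_prev carry over from the previous line; the table rounds u and y to 3 d.p., halves away from zero)
n=0: y=0, sp=-1, e=sp−y=-1; I=-1, D=e−e_prev=-1; u=5/4·(-1)+5/4·(-1)+2·(-1)=-4.5; next y=7/10·0+1/2·(-4.5)=-2.25
n=1: y=-2.25, sp=-3, e=sp−y=-0.75; I=-1.75, D=e−e_prev=0.25; u=5/4·(-0.75)+5/4·(-1.75)+2·0.25=-2.625; next y=7/10·(-2.25)+1/2·(-2.625)=-2.8875
n=2: y=-2.8875, sp=-3, e=sp−y=-0.1125; I=-1.8625, D=e−e_prev=0.6375; u=5/4·(-0.1125)+5/4·(-1.8625)+2·0.6375=-1.19375; next y=7/10·(-2.8875)+1/2·(-1.19375)=-2.618125
n=3: y=-2.618125, sp=-3, e=sp−y=-0.381875; I=-2.244375, D=e−e_prev=-0.269375; u=5/4·(-0.381875)+5/4·(-2.244375)+2·(-0.269375)≈-3.821563; next y=7/10·(-2.618125)+1/2·(-3.821563)≈-3.743469
n=4: y≈-3.743469, sp=-3, e=sp−y≈0.743469; I≈-1.500906, D=e−e_prev≈1.125344; u=5/4·0.743469+5/4·(-1.500906)+2·1.125344≈1.303891; next y=7/10·(-3.743469)+1/2·1.303891≈-1.968483
n=5: y≈-1.968483, sp=3, e=sp−y≈4.968483; I≈3.467577, D=e−e_prev≈4.225014; u=5/4·4.968483+5/4·3.467577+2·4.225014≈18.995102; next y=7/10·(-1.968483)+1/2·18.995102≈8.119613
n=6: y≈8.119613, sp=3, e=sp−y≈-5.119613; I≈-1.652037, D=e−e_prev≈-10.088096; u=5/4·(-5.119613)+5/4·(-1.652037)+2·(-10.088096)≈-28.640754; next y=7/10·8.119613+1/2·(-28.640754)≈-8.636648
n=7: y≈-8.636648, sp=3, e=sp−y≈11.636648; I≈9.984611, D=e−e_prev≈16.756261; u=5/4·11.636648+5/4·9.984611+2·16.756261≈60.539096; next y=7/10·(-8.636648)+1/2·60.539096≈24.223895
n=8: y≈24.223895, sp=3, e=sp−y≈-21.223895; I≈-11.239283, D=e−e_prev≈-32.860543; u=5/4·(-21.223895)+5/4·(-11.239283)+2·(-32.860543)≈-106.300057; next y=7/10·24.223895+1/2·(-106.300057)≈-36.193302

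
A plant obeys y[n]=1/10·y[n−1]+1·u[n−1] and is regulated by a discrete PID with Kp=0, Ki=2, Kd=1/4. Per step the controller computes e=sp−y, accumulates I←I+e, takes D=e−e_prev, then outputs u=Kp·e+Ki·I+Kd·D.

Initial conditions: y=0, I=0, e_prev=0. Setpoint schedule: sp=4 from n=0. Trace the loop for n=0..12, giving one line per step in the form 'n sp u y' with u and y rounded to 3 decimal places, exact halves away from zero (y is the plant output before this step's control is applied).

(exact arithmetic carried between steps; '≈' marks a value shown rounded to 6 d.p. or computed from one; I and e_prev carry over from the previous line; the table rounds u and y to 3 d.p., halves away from zero)
n=0: y=0, sp=4, e=sp−y=4; I=4, D=e−e_prev=4; u=0·4+2·4+1/4·4=9; next y=1/10·0+1·9=9
n=1: y=9, sp=4, e=sp−y=-5; I=-1, D=e−e_prev=-9; u=0·(-5)+2·(-1)+1/4·(-9)=-4.25; next y=1/10·9+1·(-4.25)=-3.35
n=2: y=-3.35, sp=4, e=sp−y=7.35; I=6.35, D=e−e_prev=12.35; u=0·7.35+2·6.35+1/4·12.35=15.7875; next y=1/10·(-3.35)+1·15.7875=15.4525
n=3: y=15.4525, sp=4, e=sp−y=-11.4525; I=-5.1025, D=e−e_prev=-18.8025; u=0·(-11.4525)+2·(-5.1025)+1/4·(-18.8025)=-14.905625; next y=1/10·15.4525+1·(-14.905625)=-13.360375
n=4: y=-13.360375, sp=4, e=sp−y=17.360375; I=12.257875, D=e−e_prev=28.812875; u=0·17.360375+2·12.257875+1/4·28.812875≈31.718969; next y=1/10·(-13.360375)+1·31.718969≈30.382931
n=5: y≈30.382931, sp=4, e=sp−y≈-26.382931; I≈-14.125056, D=e−e_prev≈-43.743306; u=0·(-26.382931)+2·(-14.125056)+1/4·(-43.743306)≈-39.185939; next y=1/10·30.382931+1·(-39.185939)≈-36.147646
n=6: y≈-36.147646, sp=4, e=sp−y≈40.147646; I≈26.022590, D=e−e_prev≈66.530577; u=0·40.147646+2·26.022590+1/4·66.530577≈68.677824; next y=1/10·(-36.147646)+1·68.677824≈65.063059
n=7: y≈65.063059, sp=4, e=sp−y≈-61.063059; I≈-35.040469, D=e−e_prev≈-101.210705; u=0·(-61.063059)+2·(-35.040469)+1/4·(-101.210705)≈-95.383615; next y=1/10·65.063059+1·(-95.383615)≈-88.877309
n=8: y≈-88.877309, sp=4, e=sp−y≈92.877309; I≈57.836840, D=e−e_prev≈153.940368; u=0·92.877309+2·57.836840+1/4·153.940368≈154.158772; next y=1/10·(-88.877309)+1·154.158772≈145.271041
n=9: y≈145.271041, sp=4, e=sp−y≈-141.271041; I≈-83.434201, D=e−e_prev≈-234.148350; u=0·(-141.271041)+2·(-83.434201)+1/4·(-234.148350)≈-225.405489; next y=1/10·145.271041+1·(-225.405489)≈-210.878385
n=10: y≈-210.878385, sp=4, e=sp−y≈214.878385; I≈131.444184, D=e−e_prev≈356.149426; u=0·214.878385+2·131.444184+1/4·356.149426≈351.925725; next y=1/10·(-210.878385)+1·351.925725≈330.837886
n=11: y≈330.837886, sp=4, e=sp−y≈-326.837886; I≈-195.393702, D=e−e_prev≈-541.716272; u=0·(-326.837886)+2·(-195.393702)+1/4·(-541.716272)≈-526.216472; next y=1/10·330.837886+1·(-526.216472)≈-493.132684
n=12: y≈-493.132684, sp=4, e=sp−y≈497.132684; I≈301.738981, D=e−e_prev≈823.970570; u=0·497.132684+2·301.738981+1/4·823.970570≈809.470605; next y=1/10·(-493.132684)+1·809.470605≈760.157337

0 4 9.000 0.000
1 4 -4.250 9.000
2 4 15.788 -3.350
3 4 -14.906 15.453
4 4 31.719 -13.360
5 4 -39.186 30.383
6 4 68.678 -36.148
7 4 -95.384 65.063
8 4 154.159 -88.877
9 4 -225.405 145.271
10 4 351.926 -210.878
11 4 -526.216 330.838
12 4 809.471 -493.133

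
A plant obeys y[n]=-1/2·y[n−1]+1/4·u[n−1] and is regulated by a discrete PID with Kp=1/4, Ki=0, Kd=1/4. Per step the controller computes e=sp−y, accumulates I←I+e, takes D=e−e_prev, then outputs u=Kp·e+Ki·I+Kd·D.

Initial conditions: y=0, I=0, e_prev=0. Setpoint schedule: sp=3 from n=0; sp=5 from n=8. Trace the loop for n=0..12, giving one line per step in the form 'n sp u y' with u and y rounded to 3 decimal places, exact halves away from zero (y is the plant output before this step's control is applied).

0 3 1.500 0.000
1 3 0.563 0.375
2 3 0.867 -0.047
3 3 0.618 0.240
4 3 0.793 0.034
5 3 0.668 0.181
6 3 0.757 0.077
7 3 0.694 0.151
8 5 1.739 0.098
9 5 1.082 0.386
10 5 1.308 0.078
11 5 1.125 0.288
12 5 1.253 0.137

(exact arithmetic carried between steps; '≈' marks a value shown rounded to 6 d.p. or computed from one; I and e_prev carry over from the previous line; the table rounds u and y to 3 d.p., halves away from zero)
n=0: y=0, sp=3, e=sp−y=3; I=3, D=e−e_prev=3; u=1/4·3+0·3+1/4·3=1.5; next y=-1/2·0+1/4·1.5=0.375
n=1: y=0.375, sp=3, e=sp−y=2.625; I=5.625, D=e−e_prev=-0.375; u=1/4·2.625+0·5.625+1/4·(-0.375)=0.5625; next y=-1/2·0.375+1/4·0.5625=-0.046875
n=2: y=-0.046875, sp=3, e=sp−y=3.046875; I=8.671875, D=e−e_prev=0.421875; u=1/4·3.046875+0·8.671875+1/4·0.421875≈0.867188; next y=-1/2·(-0.046875)+1/4·0.867188≈0.240234
n=3: y≈0.240234, sp=3, e=sp−y≈2.759766; I≈11.431641, D=e−e_prev≈-0.287109; u=1/4·2.759766+0·11.431641+1/4·(-0.287109)≈0.618164; next y=-1/2·0.240234+1/4·0.618164≈0.034424
n=4: y≈0.034424, sp=3, e=sp−y≈2.965576; I≈14.397217, D=e−e_prev≈0.205811; u=1/4·2.965576+0·14.397217+1/4·0.205811≈0.792847; next y=-1/2·0.034424+1/4·0.792847≈0.181000
n=5: y≈0.181000, sp=3, e=sp−y≈2.819000; I≈17.216217, D=e−e_prev≈-0.146576; u=1/4·2.819000+0·17.216217+1/4·(-0.146576)≈0.668106; next y=-1/2·0.181000+1/4·0.668106≈0.076527
n=6: y≈0.076527, sp=3, e=sp−y≈2.923473; I≈20.139690, D=e−e_prev≈0.104473; u=1/4·2.923473+0·20.139690+1/4·0.104473≈0.756987; next y=-1/2·0.076527+1/4·0.756987≈0.150983
n=7: y≈0.150983, sp=3, e=sp−y≈2.849017; I≈22.988707, D=e−e_prev≈-0.074457; u=1/4·2.849017+0·22.988707+1/4·(-0.074457)≈0.693640; next y=-1/2·0.150983+1/4·0.693640≈0.097918
n=8: y≈0.097918, sp=5, e=sp−y≈4.902082; I≈27.890789, D=e−e_prev≈2.053065; u=1/4·4.902082+0·27.890789+1/4·2.053065≈1.738787; next y=-1/2·0.097918+1/4·1.738787≈0.385738
n=9: y≈0.385738, sp=5, e=sp−y≈4.614262; I≈32.505051, D=e−e_prev≈-0.287819; u=1/4·4.614262+0·32.505051+1/4·(-0.287819)≈1.081611; next y=-1/2·0.385738+1/4·1.081611≈0.077534
n=10: y≈0.077534, sp=5, e=sp−y≈4.922466; I≈37.427517, D=e−e_prev≈0.308204; u=1/4·4.922466+0·37.427517+1/4·0.308204≈1.307667; next y=-1/2·0.077534+1/4·1.307667≈0.288150
n=11: y≈0.288150, sp=5, e=sp−y≈4.711850; I≈42.139367, D=e−e_prev≈-0.210616; u=1/4·4.711850+0·42.139367+1/4·(-0.210616)≈1.125309; next y=-1/2·0.288150+1/4·1.125309≈0.137252
n=12: y≈0.137252, sp=5, e=sp−y≈4.862748; I≈47.002115, D=e−e_prev≈0.150898; u=1/4·4.862748+0·47.002115+1/4·0.150898≈1.253411; next y=-1/2·0.137252+1/4·1.253411≈0.244727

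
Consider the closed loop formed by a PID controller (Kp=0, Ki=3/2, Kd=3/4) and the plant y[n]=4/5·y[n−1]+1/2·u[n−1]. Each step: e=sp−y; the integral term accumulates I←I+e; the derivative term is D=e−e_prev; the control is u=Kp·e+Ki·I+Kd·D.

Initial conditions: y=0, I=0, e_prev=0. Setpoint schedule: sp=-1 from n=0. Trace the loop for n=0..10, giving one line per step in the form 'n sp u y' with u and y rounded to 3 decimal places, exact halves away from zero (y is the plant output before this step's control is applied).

(exact arithmetic carried between steps; '≈' marks a value shown rounded to 6 d.p. or computed from one; I and e_prev carry over from the previous line; the table rounds u and y to 3 d.p., halves away from zero)
n=0: y=0, sp=-1, e=sp−y=-1; I=-1, D=e−e_prev=-1; u=0·(-1)+3/2·(-1)+3/4·(-1)=-2.25; next y=4/5·0+1/2·(-2.25)=-1.125
n=1: y=-1.125, sp=-1, e=sp−y=0.125; I=-0.875, D=e−e_prev=1.125; u=0·0.125+3/2·(-0.875)+3/4·1.125=-0.46875; next y=4/5·(-1.125)+1/2·(-0.46875)=-1.134375
n=2: y=-1.134375, sp=-1, e=sp−y=0.134375; I=-0.740625, D=e−e_prev=0.009375; u=0·0.134375+3/2·(-0.740625)+3/4·0.009375≈-1.103906; next y=4/5·(-1.134375)+1/2·(-1.103906)≈-1.459453
n=3: y≈-1.459453, sp=-1, e=sp−y≈0.459453; I≈-0.281172, D=e−e_prev≈0.325078; u=0·0.459453+3/2·(-0.281172)+3/4·0.325078≈-0.177949; next y=4/5·(-1.459453)+1/2·(-0.177949)≈-1.256537
n=4: y≈-1.256537, sp=-1, e=sp−y≈0.256537; I≈-0.024635, D=e−e_prev≈-0.202916; u=0·0.256537+3/2·(-0.024635)+3/4·(-0.202916)≈-0.189139; next y=4/5·(-1.256537)+1/2·(-0.189139)≈-1.099799
n=5: y≈-1.099799, sp=-1, e=sp−y≈0.099799; I≈0.075165, D=e−e_prev≈-0.156738; u=0·0.099799+3/2·0.075165+3/4·(-0.156738)≈-0.004807; next y=4/5·(-1.099799)+1/2·(-0.004807)≈-0.882243
n=6: y≈-0.882243, sp=-1, e=sp−y≈-0.117757; I≈-0.042593, D=e−e_prev≈-0.217557; u=0·(-0.117757)+3/2·(-0.042593)+3/4·(-0.217557)≈-0.227057; next y=4/5·(-0.882243)+1/2·(-0.227057)≈-0.819322
n=7: y≈-0.819322, sp=-1, e=sp−y≈-0.180678; I≈-0.223270, D=e−e_prev≈-0.062920; u=0·(-0.180678)+3/2·(-0.223270)+3/4·(-0.062920)≈-0.382096; next y=4/5·(-0.819322)+1/2·(-0.382096)≈-0.846506
n=8: y≈-0.846506, sp=-1, e=sp−y≈-0.153494; I≈-0.376765, D=e−e_prev≈0.027183; u=0·(-0.153494)+3/2·(-0.376765)+3/4·0.027183≈-0.544759; next y=4/5·(-0.846506)+1/2·(-0.544759)≈-0.949584
n=9: y≈-0.949584, sp=-1, e=sp−y≈-0.050416; I≈-0.427180, D=e−e_prev≈0.103078; u=0·(-0.050416)+3/2·(-0.427180)+3/4·0.103078≈-0.563462; next y=4/5·(-0.949584)+1/2·(-0.563462)≈-1.041398
n=10: y≈-1.041398, sp=-1, e=sp−y≈0.041398; I≈-0.385782, D=e−e_prev≈0.091814; u=0·0.041398+3/2·(-0.385782)+3/4·0.091814≈-0.509813; next y=4/5·(-1.041398)+1/2·(-0.509813)≈-1.088025

0 -1 -2.250 0.000
1 -1 -0.469 -1.125
2 -1 -1.104 -1.134
3 -1 -0.178 -1.459
4 -1 -0.189 -1.257
5 -1 -0.005 -1.100
6 -1 -0.227 -0.882
7 -1 -0.382 -0.819
8 -1 -0.545 -0.847
9 -1 -0.563 -0.950
10 -1 -0.510 -1.041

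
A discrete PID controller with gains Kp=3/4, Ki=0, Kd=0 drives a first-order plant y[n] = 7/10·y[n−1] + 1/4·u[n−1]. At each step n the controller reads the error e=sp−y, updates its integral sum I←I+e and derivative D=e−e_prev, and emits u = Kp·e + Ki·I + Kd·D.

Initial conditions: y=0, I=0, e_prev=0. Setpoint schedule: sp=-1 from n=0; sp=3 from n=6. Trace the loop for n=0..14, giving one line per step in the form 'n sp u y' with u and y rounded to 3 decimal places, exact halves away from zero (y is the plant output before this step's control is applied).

(exact arithmetic carried between steps; '≈' marks a value shown rounded to 6 d.p. or computed from one; I and e_prev carry over from the previous line; the table rounds u and y to 3 d.p., halves away from zero)
n=0: y=0, sp=-1, e=sp−y=-1; I=-1, D=e−e_prev=-1; u=3/4·(-1)+0·(-1)+0·(-1)=-0.75; next y=7/10·0+1/4·(-0.75)=-0.1875
n=1: y=-0.1875, sp=-1, e=sp−y=-0.8125; I=-1.8125, D=e−e_prev=0.1875; u=3/4·(-0.8125)+0·(-1.8125)+0·0.1875=-0.609375; next y=7/10·(-0.1875)+1/4·(-0.609375)≈-0.283594
n=2: y≈-0.283594, sp=-1, e=sp−y≈-0.716406; I≈-2.528906, D=e−e_prev≈0.096094; u=3/4·(-0.716406)+0·(-2.528906)+0·0.096094≈-0.537305; next y=7/10·(-0.283594)+1/4·(-0.537305)≈-0.332842
n=3: y≈-0.332842, sp=-1, e=sp−y≈-0.667158; I≈-3.196064, D=e−e_prev≈0.049248; u=3/4·(-0.667158)+0·(-3.196064)+0·0.049248≈-0.500369; next y=7/10·(-0.332842)+1/4·(-0.500369)≈-0.358081
n=4: y≈-0.358081, sp=-1, e=sp−y≈-0.641919; I≈-3.837983, D=e−e_prev≈0.025240; u=3/4·(-0.641919)+0·(-3.837983)+0·0.025240≈-0.481439; next y=7/10·(-0.358081)+1/4·(-0.481439)≈-0.371017
n=5: y≈-0.371017, sp=-1, e=sp−y≈-0.628983; I≈-4.466966, D=e−e_prev≈0.012935; u=3/4·(-0.628983)+0·(-4.466966)+0·0.012935≈-0.471737; next y=7/10·(-0.371017)+1/4·(-0.471737)≈-0.377646
n=6: y≈-0.377646, sp=3, e=sp−y≈3.377646; I≈-1.089320, D=e−e_prev≈4.006629; u=3/4·3.377646+0·(-1.089320)+0·4.006629≈2.533235; next y=7/10·(-0.377646)+1/4·2.533235≈0.368956
n=7: y≈0.368956, sp=3, e=sp−y≈2.631044; I≈1.541723, D=e−e_prev≈-0.746602; u=3/4·2.631044+0·1.541723+0·(-0.746602)≈1.973283; next y=7/10·0.368956+1/4·1.973283≈0.751590
n=8: y≈0.751590, sp=3, e=sp−y≈2.248410; I≈3.790133, D=e−e_prev≈-0.382634; u=3/4·2.248410+0·3.790133+0·(-0.382634)≈1.686307; next y=7/10·0.751590+1/4·1.686307≈0.947690
n=9: y≈0.947690, sp=3, e=sp−y≈2.052310; I≈5.842443, D=e−e_prev≈-0.196100; u=3/4·2.052310+0·5.842443+0·(-0.196100)≈1.539233; next y=7/10·0.947690+1/4·1.539233≈1.048191
n=10: y≈1.048191, sp=3, e=sp−y≈1.951809; I≈7.794252, D=e−e_prev≈-0.100501; u=3/4·1.951809+0·7.794252+0·(-0.100501)≈1.463857; next y=7/10·1.048191+1/4·1.463857≈1.099698
n=11: y≈1.099698, sp=3, e=sp−y≈1.900302; I≈9.694554, D=e−e_prev≈-0.051507; u=3/4·1.900302+0·9.694554+0·(-0.051507)≈1.425227; next y=7/10·1.099698+1/4·1.425227≈1.126095
n=12: y≈1.126095, sp=3, e=sp−y≈1.873905; I≈11.568459, D=e−e_prev≈-0.026397; u=3/4·1.873905+0·11.568459+0·(-0.026397)≈1.405429; next y=7/10·1.126095+1/4·1.405429≈1.139624
n=13: y≈1.139624, sp=3, e=sp−y≈1.860376; I≈13.428835, D=e−e_prev≈-0.013529; u=3/4·1.860376+0·13.428835+0·(-0.013529)≈1.395282; next y=7/10·1.139624+1/4·1.395282≈1.146557
n=14: y≈1.146557, sp=3, e=sp−y≈1.853443; I≈15.282278, D=e−e_prev≈-0.006933; u=3/4·1.853443+0·15.282278+0·(-0.006933)≈1.390082; next y=7/10·1.146557+1/4·1.390082≈1.150111

0 -1 -0.750 0.000
1 -1 -0.609 -0.188
2 -1 -0.537 -0.284
3 -1 -0.500 -0.333
4 -1 -0.481 -0.358
5 -1 -0.472 -0.371
6 3 2.533 -0.378
7 3 1.973 0.369
8 3 1.686 0.752
9 3 1.539 0.948
10 3 1.464 1.048
11 3 1.425 1.100
12 3 1.405 1.126
13 3 1.395 1.140
14 3 1.390 1.147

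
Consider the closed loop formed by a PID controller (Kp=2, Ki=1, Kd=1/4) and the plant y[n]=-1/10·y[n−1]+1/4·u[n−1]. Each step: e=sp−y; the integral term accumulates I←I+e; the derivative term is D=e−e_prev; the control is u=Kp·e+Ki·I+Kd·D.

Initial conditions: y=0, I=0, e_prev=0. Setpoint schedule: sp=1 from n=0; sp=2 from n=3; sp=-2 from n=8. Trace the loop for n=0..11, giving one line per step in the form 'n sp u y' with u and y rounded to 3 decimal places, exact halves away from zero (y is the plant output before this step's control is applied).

(exact arithmetic carried between steps; '≈' marks a value shown rounded to 6 d.p. or computed from one; I and e_prev carry over from the previous line; the table rounds u and y to 3 d.p., halves away from zero)
n=0: y=0, sp=1, e=sp−y=1; I=1, D=e−e_prev=1; u=2·1+1·1+1/4·1=3.25; next y=-1/10·0+1/4·3.25=0.8125
n=1: y=0.8125, sp=1, e=sp−y=0.1875; I=1.1875, D=e−e_prev=-0.8125; u=2·0.1875+1·1.1875+1/4·(-0.8125)=1.359375; next y=-1/10·0.8125+1/4·1.359375≈0.258594
n=2: y≈0.258594, sp=1, e=sp−y≈0.741406; I≈1.928906, D=e−e_prev≈0.553906; u=2·0.741406+1·1.928906+1/4·0.553906≈3.550195; next y=-1/10·0.258594+1/4·3.550195≈0.861689
n=3: y≈0.861689, sp=2, e=sp−y≈1.138311; I≈3.067217, D=e−e_prev≈0.396904; u=2·1.138311+1·3.067217+1/4·0.396904≈5.443064; next y=-1/10·0.861689+1/4·5.443064≈1.274597
n=4: y≈1.274597, sp=2, e=sp−y≈0.725403; I≈3.792620, D=e−e_prev≈-0.412908; u=2·0.725403+1·3.792620+1/4·(-0.412908)≈5.140199; next y=-1/10·1.274597+1/4·5.140199≈1.157590
n=5: y≈1.157590, sp=2, e=sp−y≈0.842410; I≈4.635030, D=e−e_prev≈0.117007; u=2·0.842410+1·4.635030+1/4·0.117007≈6.349102; next y=-1/10·1.157590+1/4·6.349102≈1.471516
n=6: y≈1.471516, sp=2, e=sp−y≈0.528484; I≈5.163513, D=e−e_prev≈-0.313926; u=2·0.528484+1·5.163513+1/4·(-0.313926)≈6.141999; next y=-1/10·1.471516+1/4·6.141999≈1.388348
n=7: y≈1.388348, sp=2, e=sp−y≈0.611652; I≈5.775165, D=e−e_prev≈0.083168; u=2·0.611652+1·5.775165+1/4·0.083168≈7.019261; next y=-1/10·1.388348+1/4·7.019261≈1.615980
n=8: y≈1.615980, sp=-2, e=sp−y≈-3.615980; I≈2.159185, D=e−e_prev≈-4.227632; u=2·(-3.615980)+1·2.159185+1/4·(-4.227632)≈-6.129684; next y=-1/10·1.615980+1/4·(-6.129684)≈-1.694019
n=9: y≈-1.694019, sp=-2, e=sp−y≈-0.305981; I≈1.853204, D=e−e_prev≈3.310000; u=2·(-0.305981)+1·1.853204+1/4·3.310000≈2.068742; next y=-1/10·(-1.694019)+1/4·2.068742≈0.686587
n=10: y≈0.686587, sp=-2, e=sp−y≈-2.686587; I≈-0.833384, D=e−e_prev≈-2.380607; u=2·(-2.686587)+1·(-0.833384)+1/4·(-2.380607)≈-6.801710; next y=-1/10·0.686587+1/4·(-6.801710)≈-1.769086
n=11: y≈-1.769086, sp=-2, e=sp−y≈-0.230914; I≈-1.064297, D=e−e_prev≈2.455674; u=2·(-0.230914)+1·(-1.064297)+1/4·2.455674≈-0.912206; next y=-1/10·(-1.769086)+1/4·(-0.912206)≈-0.051143

0 1 3.250 0.000
1 1 1.359 0.813
2 1 3.550 0.259
3 2 5.443 0.862
4 2 5.140 1.275
5 2 6.349 1.158
6 2 6.142 1.472
7 2 7.019 1.388
8 -2 -6.130 1.616
9 -2 2.069 -1.694
10 -2 -6.802 0.687
11 -2 -0.912 -1.769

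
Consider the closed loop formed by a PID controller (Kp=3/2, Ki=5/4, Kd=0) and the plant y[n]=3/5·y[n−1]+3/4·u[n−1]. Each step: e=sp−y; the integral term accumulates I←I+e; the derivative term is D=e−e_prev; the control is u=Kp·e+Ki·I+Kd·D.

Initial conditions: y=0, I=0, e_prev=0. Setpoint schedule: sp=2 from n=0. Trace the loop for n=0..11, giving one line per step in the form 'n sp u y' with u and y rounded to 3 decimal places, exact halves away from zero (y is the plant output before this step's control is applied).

0 2 5.500 0.000
1 2 -3.344 4.125
2 2 5.434 -0.033
3 2 -3.269 4.056
4 2 5.365 -0.018
5 2 -3.197 4.013
6 2 5.295 0.010
7 2 -3.128 3.977
8 2 5.226 0.041
9 2 -3.059 3.944
10 2 5.159 0.072
11 2 -2.992 3.912

(exact arithmetic carried between steps; '≈' marks a value shown rounded to 6 d.p. or computed from one; I and e_prev carry over from the previous line; the table rounds u and y to 3 d.p., halves away from zero)
n=0: y=0, sp=2, e=sp−y=2; I=2, D=e−e_prev=2; u=3/2·2+5/4·2+0·2=5.5; next y=3/5·0+3/4·5.5=4.125
n=1: y=4.125, sp=2, e=sp−y=-2.125; I=-0.125, D=e−e_prev=-4.125; u=3/2·(-2.125)+5/4·(-0.125)+0·(-4.125)=-3.34375; next y=3/5·4.125+3/4·(-3.34375)≈-0.032813
n=2: y≈-0.032813, sp=2, e=sp−y≈2.032813; I≈1.907813, D=e−e_prev≈4.157813; u=3/2·2.032813+5/4·1.907813+0·4.157813≈5.433984; next y=3/5·(-0.032813)+3/4·5.433984≈4.055801
n=3: y≈4.055801, sp=2, e=sp−y≈-2.055801; I≈-0.147988, D=e−e_prev≈-4.088613; u=3/2·(-2.055801)+5/4·(-0.147988)+0·(-4.088613)≈-3.268687; next y=3/5·4.055801+3/4·(-3.268687)≈-0.018034
n=4: y≈-0.018034, sp=2, e=sp−y≈2.018034; I≈1.870046, D=e−e_prev≈4.073835; u=3/2·2.018034+5/4·1.870046+0·4.073835≈5.364609; next y=3/5·(-0.018034)+3/4·5.364609≈4.012636
n=5: y≈4.012636, sp=2, e=sp−y≈-2.012636; I≈-0.142590, D=e−e_prev≈-4.030671; u=3/2·(-2.012636)+5/4·(-0.142590)+0·(-4.030671)≈-3.197192; next y=3/5·4.012636+3/4·(-3.197192)≈0.009688
n=6: y≈0.009688, sp=2, e=sp−y≈1.990312; I≈1.847722, D=e−e_prev≈4.002949; u=3/2·1.990312+5/4·1.847722+0·4.002949≈5.295121; next y=3/5·0.009688+3/4·5.295121≈3.977154
n=7: y≈3.977154, sp=2, e=sp−y≈-1.977154; I≈-0.129431, D=e−e_prev≈-3.967466; u=3/2·(-1.977154)+5/4·(-0.129431)+0·(-3.967466)≈-3.127520; next y=3/5·3.977154+3/4·(-3.127520)≈0.040652
n=8: y≈0.040652, sp=2, e=sp−y≈1.959348; I≈1.829916, D=e−e_prev≈3.936501; u=3/2·1.959348+5/4·1.829916+0·3.936501≈5.226416; next y=3/5·0.040652+3/4·5.226416≈3.944204
n=9: y≈3.944204, sp=2, e=sp−y≈-1.944204; I≈-0.114288, D=e−e_prev≈-3.903551; u=3/2·(-1.944204)+5/4·(-0.114288)+0·(-3.903551)≈-3.059165; next y=3/5·3.944204+3/4·(-3.059165)≈0.072148
n=10: y≈0.072148, sp=2, e=sp−y≈1.927852; I≈1.813564, D=e−e_prev≈3.872056; u=3/2·1.927852+5/4·1.813564+0·3.872056≈5.158733; next y=3/5·0.072148+3/4·5.158733≈3.912338
n=11: y≈3.912338, sp=2, e=sp−y≈-1.912338; I≈-0.098774, D=e−e_prev≈-3.840190; u=3/2·(-1.912338)+5/4·(-0.098774)+0·(-3.840190)≈-2.991976; next y=3/5·3.912338+3/4·(-2.991976)≈0.103421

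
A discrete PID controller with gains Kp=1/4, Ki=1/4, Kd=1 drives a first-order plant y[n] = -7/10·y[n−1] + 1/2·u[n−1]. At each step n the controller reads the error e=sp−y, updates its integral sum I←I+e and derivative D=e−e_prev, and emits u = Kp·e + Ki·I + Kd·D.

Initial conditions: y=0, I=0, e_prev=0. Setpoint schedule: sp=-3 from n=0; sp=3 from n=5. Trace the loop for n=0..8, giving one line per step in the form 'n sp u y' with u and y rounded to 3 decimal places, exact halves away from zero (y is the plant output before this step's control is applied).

0 -3 -4.500 0.000
1 -3 1.125 -2.250
2 -3 -7.894 2.138
3 -3 6.580 -5.443
4 -3 -19.205 7.100
5 3 32.323 -14.573
6 3 -52.359 26.362
7 3 89.229 -44.633
8 3 -150.595 75.858

(exact arithmetic carried between steps; '≈' marks a value shown rounded to 6 d.p. or computed from one; I and e_prev carry over from the previous line; the table rounds u and y to 3 d.p., halves away from zero)
n=0: y=0, sp=-3, e=sp−y=-3; I=-3, D=e−e_prev=-3; u=1/4·(-3)+1/4·(-3)+1·(-3)=-4.5; next y=-7/10·0+1/2·(-4.5)=-2.25
n=1: y=-2.25, sp=-3, e=sp−y=-0.75; I=-3.75, D=e−e_prev=2.25; u=1/4·(-0.75)+1/4·(-3.75)+1·2.25=1.125; next y=-7/10·(-2.25)+1/2·1.125=2.1375
n=2: y=2.1375, sp=-3, e=sp−y=-5.1375; I=-8.8875, D=e−e_prev=-4.3875; u=1/4·(-5.1375)+1/4·(-8.8875)+1·(-4.3875)=-7.89375; next y=-7/10·2.1375+1/2·(-7.89375)=-5.443125
n=3: y=-5.443125, sp=-3, e=sp−y=2.443125; I=-6.444375, D=e−e_prev=7.580625; u=1/4·2.443125+1/4·(-6.444375)+1·7.580625≈6.580313; next y=-7/10·(-5.443125)+1/2·6.580313≈7.100344
n=4: y≈7.100344, sp=-3, e=sp−y≈-10.100344; I≈-16.544719, D=e−e_prev≈-12.543469; u=1/4·(-10.100344)+1/4·(-16.544719)+1·(-12.543469)≈-19.204734; next y=-7/10·7.100344+1/2·(-19.204734)≈-14.572608
n=5: y≈-14.572608, sp=3, e=sp−y≈17.572608; I≈1.027889, D=e−e_prev≈27.672952; u=1/4·17.572608+1/4·1.027889+1·27.672952≈32.323076; next y=-7/10·(-14.572608)+1/2·32.323076≈26.362363
n=6: y≈26.362363, sp=3, e=sp−y≈-23.362363; I≈-22.334474, D=e−e_prev≈-40.934971; u=1/4·(-23.362363)+1/4·(-22.334474)+1·(-40.934971)≈-52.359181; next y=-7/10·26.362363+1/2·(-52.359181)≈-44.633245
n=7: y≈-44.633245, sp=3, e=sp−y≈47.633245; I≈25.298770, D=e−e_prev≈70.995608; u=1/4·47.633245+1/4·25.298770+1·70.995608≈89.228612; next y=-7/10·(-44.633245)+1/2·89.228612≈75.857577
n=8: y≈75.857577, sp=3, e=sp−y≈-72.857577; I≈-47.558807, D=e−e_prev≈-120.490822; u=1/4·(-72.857577)+1/4·(-47.558807)+1·(-120.490822)≈-150.594918; next y=-7/10·75.857577+1/2·(-150.594918)≈-128.397763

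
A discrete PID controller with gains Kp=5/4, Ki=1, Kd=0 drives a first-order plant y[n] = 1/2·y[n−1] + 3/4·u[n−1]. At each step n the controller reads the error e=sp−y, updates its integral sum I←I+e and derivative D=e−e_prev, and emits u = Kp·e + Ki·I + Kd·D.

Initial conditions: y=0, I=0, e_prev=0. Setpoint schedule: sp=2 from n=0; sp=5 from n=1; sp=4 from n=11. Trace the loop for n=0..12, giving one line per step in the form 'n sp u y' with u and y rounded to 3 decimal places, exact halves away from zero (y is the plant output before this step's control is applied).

0 2 4.500 0.000
1 5 5.656 3.375
2 5 1.533 5.930
3 5 4.687 4.115
4 5 2.292 5.573
5 5 4.121 4.505
6 5 2.730 5.343
7 5 3.791 4.719
8 5 2.984 5.203
9 5 3.599 4.839
10 5 3.130 5.119
11 4 1.238 4.907
12 4 3.763 3.382

(exact arithmetic carried between steps; '≈' marks a value shown rounded to 6 d.p. or computed from one; I and e_prev carry over from the previous line; the table rounds u and y to 3 d.p., halves away from zero)
n=0: y=0, sp=2, e=sp−y=2; I=2, D=e−e_prev=2; u=5/4·2+1·2+0·2=4.5; next y=1/2·0+3/4·4.5=3.375
n=1: y=3.375, sp=5, e=sp−y=1.625; I=3.625, D=e−e_prev=-0.375; u=5/4·1.625+1·3.625+0·(-0.375)=5.65625; next y=1/2·3.375+3/4·5.65625≈5.929688
n=2: y≈5.929688, sp=5, e=sp−y≈-0.929688; I≈2.695313, D=e−e_prev≈-2.554688; u=5/4·(-0.929688)+1·2.695313+0·(-2.554688)≈1.533203; next y=1/2·5.929688+3/4·1.533203≈4.114746
n=3: y≈4.114746, sp=5, e=sp−y≈0.885254; I≈3.580566, D=e−e_prev≈1.814941; u=5/4·0.885254+1·3.580566+0·1.814941≈4.687134; next y=1/2·4.114746+3/4·4.687134≈5.572723
n=4: y≈5.572723, sp=5, e=sp−y≈-0.572723; I≈3.007843, D=e−e_prev≈-1.457977; u=5/4·(-0.572723)+1·3.007843+0·(-1.457977)≈2.291939; next y=1/2·5.572723+3/4·2.291939≈4.505316
n=5: y≈4.505316, sp=5, e=sp−y≈0.494684; I≈3.502527, D=e−e_prev≈1.067408; u=5/4·0.494684+1·3.502527+0·1.067408≈4.120883; next y=1/2·4.505316+3/4·4.120883≈5.343320
n=6: y≈5.343320, sp=5, e=sp−y≈-0.343320; I≈3.159207, D=e−e_prev≈-0.838004; u=5/4·(-0.343320)+1·3.159207+0·(-0.838004)≈2.730058; next y=1/2·5.343320+3/4·2.730058≈4.719203
n=7: y≈4.719203, sp=5, e=sp−y≈0.280797; I≈3.440004, D=e−e_prev≈0.624117; u=5/4·0.280797+1·3.440004+0·0.624117≈3.791000; next y=1/2·4.719203+3/4·3.791000≈5.202852
n=8: y≈5.202852, sp=5, e=sp−y≈-0.202852; I≈3.237152, D=e−e_prev≈-0.483649; u=5/4·(-0.202852)+1·3.237152+0·(-0.483649)≈2.983588; next y=1/2·5.202852+3/4·2.983588≈4.839117
n=9: y≈4.839117, sp=5, e=sp−y≈0.160883; I≈3.398036, D=e−e_prev≈0.363735; u=5/4·0.160883+1·3.398036+0·0.363735≈3.599140; next y=1/2·4.839117+3/4·3.599140≈5.118913
n=10: y≈5.118913, sp=5, e=sp−y≈-0.118913; I≈3.279122, D=e−e_prev≈-0.279797; u=5/4·(-0.118913)+1·3.279122+0·(-0.279797)≈3.130481; next y=1/2·5.118913+3/4·3.130481≈4.907317
n=11: y≈4.907317, sp=4, e=sp−y≈-0.907317; I≈2.371805, D=e−e_prev≈-0.788404; u=5/4·(-0.907317)+1·2.371805+0·(-0.788404)≈1.237659; next y=1/2·4.907317+3/4·1.237659≈3.381903
n=12: y≈3.381903, sp=4, e=sp−y≈0.618097; I≈2.989903, D=e−e_prev≈1.525415; u=5/4·0.618097+1·2.989903+0·1.525415≈3.762524; next y=1/2·3.381903+3/4·3.762524≈4.512845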